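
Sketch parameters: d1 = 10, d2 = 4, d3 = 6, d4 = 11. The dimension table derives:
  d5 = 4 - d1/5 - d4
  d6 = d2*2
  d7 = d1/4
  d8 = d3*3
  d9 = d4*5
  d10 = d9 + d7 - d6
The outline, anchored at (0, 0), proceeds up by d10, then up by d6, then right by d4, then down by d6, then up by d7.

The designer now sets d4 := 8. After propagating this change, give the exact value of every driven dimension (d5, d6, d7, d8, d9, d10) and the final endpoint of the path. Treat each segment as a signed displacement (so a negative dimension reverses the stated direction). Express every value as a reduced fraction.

d5 = -6
d6 = 8
d7 = 5/2
d8 = 18
d9 = 40
d10 = 69/2
endpoint = (8, 37)

Apply edit: d4 := 8
  d5 = 4 - d1/5 - d4 = -6
  d6 = d2*2 = 8
  d7 = d1/4 = 5/2
  d8 = d3*3 = 18
  d9 = d4*5 = 40
  d10 = d9 + d7 - d6 = 69/2
Walk from origin (0, 0):
  seg 1: up by d10 = 69/2 → (0, 69/2)
  seg 2: up by d6 = 8 → (0, 85/2)
  seg 3: right by d4 = 8 → (8, 85/2)
  seg 4: down by d6 = 8 → (8, 69/2)
  seg 5: up by d7 = 5/2 → (8, 37)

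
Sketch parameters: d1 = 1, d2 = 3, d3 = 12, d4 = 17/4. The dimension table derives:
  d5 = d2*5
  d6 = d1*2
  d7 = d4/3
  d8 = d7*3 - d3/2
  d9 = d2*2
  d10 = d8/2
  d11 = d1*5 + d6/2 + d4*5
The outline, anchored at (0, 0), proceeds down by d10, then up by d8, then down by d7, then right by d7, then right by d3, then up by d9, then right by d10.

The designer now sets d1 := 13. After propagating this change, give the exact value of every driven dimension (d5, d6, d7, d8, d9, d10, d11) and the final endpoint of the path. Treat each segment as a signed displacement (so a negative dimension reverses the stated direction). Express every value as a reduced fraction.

Apply edit: d1 := 13
  d5 = d2*5 = 15
  d6 = d1*2 = 26
  d7 = d4/3 = 17/12
  d8 = d7*3 - d3/2 = -7/4
  d9 = d2*2 = 6
  d10 = d8/2 = -7/8
  d11 = d1*5 + d6/2 + d4*5 = 397/4
Walk from origin (0, 0):
  seg 1: down by d10 = -7/8 → (0, 7/8)
  seg 2: up by d8 = -7/4 → (0, -7/8)
  seg 3: down by d7 = 17/12 → (0, -55/24)
  seg 4: right by d7 = 17/12 → (17/12, -55/24)
  seg 5: right by d3 = 12 → (161/12, -55/24)
  seg 6: up by d9 = 6 → (161/12, 89/24)
  seg 7: right by d10 = -7/8 → (301/24, 89/24)

d5 = 15
d6 = 26
d7 = 17/12
d8 = -7/4
d9 = 6
d10 = -7/8
d11 = 397/4
endpoint = (301/24, 89/24)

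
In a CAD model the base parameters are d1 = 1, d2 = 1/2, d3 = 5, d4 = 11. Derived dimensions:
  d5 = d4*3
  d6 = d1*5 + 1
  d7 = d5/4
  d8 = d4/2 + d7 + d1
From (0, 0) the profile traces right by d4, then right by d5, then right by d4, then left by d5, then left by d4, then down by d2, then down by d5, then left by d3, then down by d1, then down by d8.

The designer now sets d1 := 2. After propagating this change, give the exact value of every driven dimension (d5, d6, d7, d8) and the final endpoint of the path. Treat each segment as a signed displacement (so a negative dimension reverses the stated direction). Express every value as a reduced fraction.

Apply edit: d1 := 2
  d5 = d4*3 = 33
  d6 = d1*5 + 1 = 11
  d7 = d5/4 = 33/4
  d8 = d4/2 + d7 + d1 = 63/4
Walk from origin (0, 0):
  seg 1: right by d4 = 11 → (11, 0)
  seg 2: right by d5 = 33 → (44, 0)
  seg 3: right by d4 = 11 → (55, 0)
  seg 4: left by d5 = 33 → (22, 0)
  seg 5: left by d4 = 11 → (11, 0)
  seg 6: down by d2 = 1/2 → (11, -1/2)
  seg 7: down by d5 = 33 → (11, -67/2)
  seg 8: left by d3 = 5 → (6, -67/2)
  seg 9: down by d1 = 2 → (6, -71/2)
  seg 10: down by d8 = 63/4 → (6, -205/4)

d5 = 33
d6 = 11
d7 = 33/4
d8 = 63/4
endpoint = (6, -205/4)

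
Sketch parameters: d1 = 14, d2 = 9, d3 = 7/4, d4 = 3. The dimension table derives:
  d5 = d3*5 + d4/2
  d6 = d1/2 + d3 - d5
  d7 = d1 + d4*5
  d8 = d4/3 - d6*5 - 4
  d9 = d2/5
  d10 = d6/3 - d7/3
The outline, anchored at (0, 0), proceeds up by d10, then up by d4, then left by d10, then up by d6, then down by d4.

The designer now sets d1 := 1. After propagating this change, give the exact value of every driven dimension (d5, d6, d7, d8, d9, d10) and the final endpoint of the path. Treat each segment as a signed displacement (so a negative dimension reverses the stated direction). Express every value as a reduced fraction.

d5 = 41/4
d6 = -8
d7 = 16
d8 = 37
d9 = 9/5
d10 = -8
endpoint = (8, -16)

Apply edit: d1 := 1
  d5 = d3*5 + d4/2 = 41/4
  d6 = d1/2 + d3 - d5 = -8
  d7 = d1 + d4*5 = 16
  d8 = d4/3 - d6*5 - 4 = 37
  d9 = d2/5 = 9/5
  d10 = d6/3 - d7/3 = -8
Walk from origin (0, 0):
  seg 1: up by d10 = -8 → (0, -8)
  seg 2: up by d4 = 3 → (0, -5)
  seg 3: left by d10 = -8 → (8, -5)
  seg 4: up by d6 = -8 → (8, -13)
  seg 5: down by d4 = 3 → (8, -16)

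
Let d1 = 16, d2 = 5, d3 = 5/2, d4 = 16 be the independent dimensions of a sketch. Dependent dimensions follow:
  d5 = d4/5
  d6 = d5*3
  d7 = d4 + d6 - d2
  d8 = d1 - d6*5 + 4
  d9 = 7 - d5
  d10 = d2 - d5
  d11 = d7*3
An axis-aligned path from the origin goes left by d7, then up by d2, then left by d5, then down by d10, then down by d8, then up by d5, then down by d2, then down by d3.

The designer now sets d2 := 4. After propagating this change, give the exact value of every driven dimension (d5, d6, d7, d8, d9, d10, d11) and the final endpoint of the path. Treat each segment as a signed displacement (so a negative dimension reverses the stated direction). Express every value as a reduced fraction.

d5 = 16/5
d6 = 48/5
d7 = 108/5
d8 = -28
d9 = 19/5
d10 = 4/5
d11 = 324/5
endpoint = (-124/5, 279/10)

Apply edit: d2 := 4
  d5 = d4/5 = 16/5
  d6 = d5*3 = 48/5
  d7 = d4 + d6 - d2 = 108/5
  d8 = d1 - d6*5 + 4 = -28
  d9 = 7 - d5 = 19/5
  d10 = d2 - d5 = 4/5
  d11 = d7*3 = 324/5
Walk from origin (0, 0):
  seg 1: left by d7 = 108/5 → (-108/5, 0)
  seg 2: up by d2 = 4 → (-108/5, 4)
  seg 3: left by d5 = 16/5 → (-124/5, 4)
  seg 4: down by d10 = 4/5 → (-124/5, 16/5)
  seg 5: down by d8 = -28 → (-124/5, 156/5)
  seg 6: up by d5 = 16/5 → (-124/5, 172/5)
  seg 7: down by d2 = 4 → (-124/5, 152/5)
  seg 8: down by d3 = 5/2 → (-124/5, 279/10)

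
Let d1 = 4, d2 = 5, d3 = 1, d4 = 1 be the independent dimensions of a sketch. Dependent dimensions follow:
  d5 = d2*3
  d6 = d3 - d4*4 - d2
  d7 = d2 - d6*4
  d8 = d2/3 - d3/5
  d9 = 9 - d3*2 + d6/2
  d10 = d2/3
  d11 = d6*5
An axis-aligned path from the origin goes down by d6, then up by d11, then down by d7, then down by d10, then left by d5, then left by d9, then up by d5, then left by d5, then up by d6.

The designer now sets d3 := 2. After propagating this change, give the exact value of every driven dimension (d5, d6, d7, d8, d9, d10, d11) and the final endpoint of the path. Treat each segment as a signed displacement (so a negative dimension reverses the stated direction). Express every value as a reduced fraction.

Apply edit: d3 := 2
  d5 = d2*3 = 15
  d6 = d3 - d4*4 - d2 = -7
  d7 = d2 - d6*4 = 33
  d8 = d2/3 - d3/5 = 19/15
  d9 = 9 - d3*2 + d6/2 = 3/2
  d10 = d2/3 = 5/3
  d11 = d6*5 = -35
Walk from origin (0, 0):
  seg 1: down by d6 = -7 → (0, 7)
  seg 2: up by d11 = -35 → (0, -28)
  seg 3: down by d7 = 33 → (0, -61)
  seg 4: down by d10 = 5/3 → (0, -188/3)
  seg 5: left by d5 = 15 → (-15, -188/3)
  seg 6: left by d9 = 3/2 → (-33/2, -188/3)
  seg 7: up by d5 = 15 → (-33/2, -143/3)
  seg 8: left by d5 = 15 → (-63/2, -143/3)
  seg 9: up by d6 = -7 → (-63/2, -164/3)

d5 = 15
d6 = -7
d7 = 33
d8 = 19/15
d9 = 3/2
d10 = 5/3
d11 = -35
endpoint = (-63/2, -164/3)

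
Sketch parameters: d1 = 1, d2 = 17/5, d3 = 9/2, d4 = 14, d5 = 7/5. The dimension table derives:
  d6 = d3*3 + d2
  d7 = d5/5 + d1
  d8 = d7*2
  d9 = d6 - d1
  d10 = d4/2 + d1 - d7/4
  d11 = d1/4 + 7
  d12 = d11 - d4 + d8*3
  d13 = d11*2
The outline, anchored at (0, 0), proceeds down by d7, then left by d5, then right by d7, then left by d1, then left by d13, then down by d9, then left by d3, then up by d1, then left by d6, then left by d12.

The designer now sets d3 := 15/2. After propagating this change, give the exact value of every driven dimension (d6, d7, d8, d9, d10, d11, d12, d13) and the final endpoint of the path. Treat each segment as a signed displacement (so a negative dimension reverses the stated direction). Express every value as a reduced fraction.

d6 = 259/10
d7 = 32/25
d8 = 64/25
d9 = 249/10
d10 = 192/25
d11 = 29/4
d12 = 93/100
d13 = 29/2
endpoint = (-999/20, -1259/50)

Apply edit: d3 := 15/2
  d6 = d3*3 + d2 = 259/10
  d7 = d5/5 + d1 = 32/25
  d8 = d7*2 = 64/25
  d9 = d6 - d1 = 249/10
  d10 = d4/2 + d1 - d7/4 = 192/25
  d11 = d1/4 + 7 = 29/4
  d12 = d11 - d4 + d8*3 = 93/100
  d13 = d11*2 = 29/2
Walk from origin (0, 0):
  seg 1: down by d7 = 32/25 → (0, -32/25)
  seg 2: left by d5 = 7/5 → (-7/5, -32/25)
  seg 3: right by d7 = 32/25 → (-3/25, -32/25)
  seg 4: left by d1 = 1 → (-28/25, -32/25)
  seg 5: left by d13 = 29/2 → (-781/50, -32/25)
  seg 6: down by d9 = 249/10 → (-781/50, -1309/50)
  seg 7: left by d3 = 15/2 → (-578/25, -1309/50)
  seg 8: up by d1 = 1 → (-578/25, -1259/50)
  seg 9: left by d6 = 259/10 → (-2451/50, -1259/50)
  seg 10: left by d12 = 93/100 → (-999/20, -1259/50)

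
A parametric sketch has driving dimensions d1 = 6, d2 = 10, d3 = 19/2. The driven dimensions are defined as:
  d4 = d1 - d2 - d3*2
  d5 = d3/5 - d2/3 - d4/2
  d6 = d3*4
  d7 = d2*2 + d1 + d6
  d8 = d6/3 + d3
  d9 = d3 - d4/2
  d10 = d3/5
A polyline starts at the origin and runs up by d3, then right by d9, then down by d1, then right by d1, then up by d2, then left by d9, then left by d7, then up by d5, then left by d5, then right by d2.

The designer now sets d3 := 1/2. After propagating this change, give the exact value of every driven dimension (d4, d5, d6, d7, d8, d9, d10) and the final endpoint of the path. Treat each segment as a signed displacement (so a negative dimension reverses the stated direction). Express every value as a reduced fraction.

Apply edit: d3 := 1/2
  d4 = d1 - d2 - d3*2 = -5
  d5 = d3/5 - d2/3 - d4/2 = -11/15
  d6 = d3*4 = 2
  d7 = d2*2 + d1 + d6 = 28
  d8 = d6/3 + d3 = 7/6
  d9 = d3 - d4/2 = 3
  d10 = d3/5 = 1/10
Walk from origin (0, 0):
  seg 1: up by d3 = 1/2 → (0, 1/2)
  seg 2: right by d9 = 3 → (3, 1/2)
  seg 3: down by d1 = 6 → (3, -11/2)
  seg 4: right by d1 = 6 → (9, -11/2)
  seg 5: up by d2 = 10 → (9, 9/2)
  seg 6: left by d9 = 3 → (6, 9/2)
  seg 7: left by d7 = 28 → (-22, 9/2)
  seg 8: up by d5 = -11/15 → (-22, 113/30)
  seg 9: left by d5 = -11/15 → (-319/15, 113/30)
  seg 10: right by d2 = 10 → (-169/15, 113/30)

d4 = -5
d5 = -11/15
d6 = 2
d7 = 28
d8 = 7/6
d9 = 3
d10 = 1/10
endpoint = (-169/15, 113/30)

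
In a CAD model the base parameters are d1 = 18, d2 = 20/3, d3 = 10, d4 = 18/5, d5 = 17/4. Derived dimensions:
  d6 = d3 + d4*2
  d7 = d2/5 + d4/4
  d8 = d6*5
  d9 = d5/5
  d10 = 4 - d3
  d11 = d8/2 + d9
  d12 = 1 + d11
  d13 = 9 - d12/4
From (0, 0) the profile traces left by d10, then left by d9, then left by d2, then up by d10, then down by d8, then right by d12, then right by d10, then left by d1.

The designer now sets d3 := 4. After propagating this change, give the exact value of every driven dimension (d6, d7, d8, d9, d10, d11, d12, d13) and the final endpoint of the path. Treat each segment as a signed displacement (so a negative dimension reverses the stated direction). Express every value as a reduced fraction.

Apply edit: d3 := 4
  d6 = d3 + d4*2 = 56/5
  d7 = d2/5 + d4/4 = 67/30
  d8 = d6*5 = 56
  d9 = d5/5 = 17/20
  d10 = 4 - d3 = 0
  d11 = d8/2 + d9 = 577/20
  d12 = 1 + d11 = 597/20
  d13 = 9 - d12/4 = 123/80
Walk from origin (0, 0):
  seg 1: left by d10 = 0 → (0, 0)
  seg 2: left by d9 = 17/20 → (-17/20, 0)
  seg 3: left by d2 = 20/3 → (-451/60, 0)
  seg 4: up by d10 = 0 → (-451/60, 0)
  seg 5: down by d8 = 56 → (-451/60, -56)
  seg 6: right by d12 = 597/20 → (67/3, -56)
  seg 7: right by d10 = 0 → (67/3, -56)
  seg 8: left by d1 = 18 → (13/3, -56)

d6 = 56/5
d7 = 67/30
d8 = 56
d9 = 17/20
d10 = 0
d11 = 577/20
d12 = 597/20
d13 = 123/80
endpoint = (13/3, -56)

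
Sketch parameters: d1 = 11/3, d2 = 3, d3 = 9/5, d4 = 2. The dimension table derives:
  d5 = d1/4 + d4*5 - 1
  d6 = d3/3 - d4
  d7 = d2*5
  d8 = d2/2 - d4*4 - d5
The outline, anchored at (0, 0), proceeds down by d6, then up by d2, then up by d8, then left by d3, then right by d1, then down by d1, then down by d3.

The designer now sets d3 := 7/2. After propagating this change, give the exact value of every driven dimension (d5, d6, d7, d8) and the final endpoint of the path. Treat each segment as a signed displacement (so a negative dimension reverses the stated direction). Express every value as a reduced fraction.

d5 = 119/12
d6 = -5/6
d7 = 15
d8 = -197/12
endpoint = (1/6, -79/4)

Apply edit: d3 := 7/2
  d5 = d1/4 + d4*5 - 1 = 119/12
  d6 = d3/3 - d4 = -5/6
  d7 = d2*5 = 15
  d8 = d2/2 - d4*4 - d5 = -197/12
Walk from origin (0, 0):
  seg 1: down by d6 = -5/6 → (0, 5/6)
  seg 2: up by d2 = 3 → (0, 23/6)
  seg 3: up by d8 = -197/12 → (0, -151/12)
  seg 4: left by d3 = 7/2 → (-7/2, -151/12)
  seg 5: right by d1 = 11/3 → (1/6, -151/12)
  seg 6: down by d1 = 11/3 → (1/6, -65/4)
  seg 7: down by d3 = 7/2 → (1/6, -79/4)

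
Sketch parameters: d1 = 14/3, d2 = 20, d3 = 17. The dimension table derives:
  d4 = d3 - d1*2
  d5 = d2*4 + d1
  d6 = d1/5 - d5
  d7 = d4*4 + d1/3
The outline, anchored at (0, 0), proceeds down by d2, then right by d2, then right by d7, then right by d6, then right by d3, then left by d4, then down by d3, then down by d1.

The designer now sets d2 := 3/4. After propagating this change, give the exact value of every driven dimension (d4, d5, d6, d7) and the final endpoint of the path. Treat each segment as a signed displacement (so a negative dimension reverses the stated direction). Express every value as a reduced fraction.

d4 = 23/3
d5 = 23/3
d6 = -101/15
d7 = 290/9
endpoint = (6403/180, -269/12)

Apply edit: d2 := 3/4
  d4 = d3 - d1*2 = 23/3
  d5 = d2*4 + d1 = 23/3
  d6 = d1/5 - d5 = -101/15
  d7 = d4*4 + d1/3 = 290/9
Walk from origin (0, 0):
  seg 1: down by d2 = 3/4 → (0, -3/4)
  seg 2: right by d2 = 3/4 → (3/4, -3/4)
  seg 3: right by d7 = 290/9 → (1187/36, -3/4)
  seg 4: right by d6 = -101/15 → (4723/180, -3/4)
  seg 5: right by d3 = 17 → (7783/180, -3/4)
  seg 6: left by d4 = 23/3 → (6403/180, -3/4)
  seg 7: down by d3 = 17 → (6403/180, -71/4)
  seg 8: down by d1 = 14/3 → (6403/180, -269/12)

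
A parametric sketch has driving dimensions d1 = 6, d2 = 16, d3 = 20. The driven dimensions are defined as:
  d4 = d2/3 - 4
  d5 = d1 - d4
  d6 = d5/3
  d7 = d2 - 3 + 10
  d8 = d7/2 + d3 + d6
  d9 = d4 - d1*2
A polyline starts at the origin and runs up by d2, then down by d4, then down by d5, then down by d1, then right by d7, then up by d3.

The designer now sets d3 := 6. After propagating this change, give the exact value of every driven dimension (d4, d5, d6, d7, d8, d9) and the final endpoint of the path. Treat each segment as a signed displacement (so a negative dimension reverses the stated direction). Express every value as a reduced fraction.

Apply edit: d3 := 6
  d4 = d2/3 - 4 = 4/3
  d5 = d1 - d4 = 14/3
  d6 = d5/3 = 14/9
  d7 = d2 - 3 + 10 = 23
  d8 = d7/2 + d3 + d6 = 343/18
  d9 = d4 - d1*2 = -32/3
Walk from origin (0, 0):
  seg 1: up by d2 = 16 → (0, 16)
  seg 2: down by d4 = 4/3 → (0, 44/3)
  seg 3: down by d5 = 14/3 → (0, 10)
  seg 4: down by d1 = 6 → (0, 4)
  seg 5: right by d7 = 23 → (23, 4)
  seg 6: up by d3 = 6 → (23, 10)

d4 = 4/3
d5 = 14/3
d6 = 14/9
d7 = 23
d8 = 343/18
d9 = -32/3
endpoint = (23, 10)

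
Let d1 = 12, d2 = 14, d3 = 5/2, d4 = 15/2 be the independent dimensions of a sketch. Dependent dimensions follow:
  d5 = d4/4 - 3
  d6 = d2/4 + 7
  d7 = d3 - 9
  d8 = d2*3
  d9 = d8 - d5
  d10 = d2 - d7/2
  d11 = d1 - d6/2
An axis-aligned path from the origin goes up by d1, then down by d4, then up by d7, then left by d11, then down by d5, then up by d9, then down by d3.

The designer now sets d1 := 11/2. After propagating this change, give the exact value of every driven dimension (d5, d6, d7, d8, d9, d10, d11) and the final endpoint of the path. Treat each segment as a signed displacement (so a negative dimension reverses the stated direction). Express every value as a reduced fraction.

d5 = -9/8
d6 = 21/2
d7 = -13/2
d8 = 42
d9 = 345/8
d10 = 69/4
d11 = 1/4
endpoint = (-1/4, 133/4)

Apply edit: d1 := 11/2
  d5 = d4/4 - 3 = -9/8
  d6 = d2/4 + 7 = 21/2
  d7 = d3 - 9 = -13/2
  d8 = d2*3 = 42
  d9 = d8 - d5 = 345/8
  d10 = d2 - d7/2 = 69/4
  d11 = d1 - d6/2 = 1/4
Walk from origin (0, 0):
  seg 1: up by d1 = 11/2 → (0, 11/2)
  seg 2: down by d4 = 15/2 → (0, -2)
  seg 3: up by d7 = -13/2 → (0, -17/2)
  seg 4: left by d11 = 1/4 → (-1/4, -17/2)
  seg 5: down by d5 = -9/8 → (-1/4, -59/8)
  seg 6: up by d9 = 345/8 → (-1/4, 143/4)
  seg 7: down by d3 = 5/2 → (-1/4, 133/4)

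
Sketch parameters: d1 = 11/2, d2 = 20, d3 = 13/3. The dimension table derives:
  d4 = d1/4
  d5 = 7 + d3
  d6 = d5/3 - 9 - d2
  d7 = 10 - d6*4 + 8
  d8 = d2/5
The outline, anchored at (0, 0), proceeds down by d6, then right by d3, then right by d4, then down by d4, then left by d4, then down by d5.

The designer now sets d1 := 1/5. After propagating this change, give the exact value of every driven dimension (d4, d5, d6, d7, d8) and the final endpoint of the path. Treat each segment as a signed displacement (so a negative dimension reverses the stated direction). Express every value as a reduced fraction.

Apply edit: d1 := 1/5
  d4 = d1/4 = 1/20
  d5 = 7 + d3 = 34/3
  d6 = d5/3 - 9 - d2 = -227/9
  d7 = 10 - d6*4 + 8 = 1070/9
  d8 = d2/5 = 4
Walk from origin (0, 0):
  seg 1: down by d6 = -227/9 → (0, 227/9)
  seg 2: right by d3 = 13/3 → (13/3, 227/9)
  seg 3: right by d4 = 1/20 → (263/60, 227/9)
  seg 4: down by d4 = 1/20 → (263/60, 4531/180)
  seg 5: left by d4 = 1/20 → (13/3, 4531/180)
  seg 6: down by d5 = 34/3 → (13/3, 2491/180)

d4 = 1/20
d5 = 34/3
d6 = -227/9
d7 = 1070/9
d8 = 4
endpoint = (13/3, 2491/180)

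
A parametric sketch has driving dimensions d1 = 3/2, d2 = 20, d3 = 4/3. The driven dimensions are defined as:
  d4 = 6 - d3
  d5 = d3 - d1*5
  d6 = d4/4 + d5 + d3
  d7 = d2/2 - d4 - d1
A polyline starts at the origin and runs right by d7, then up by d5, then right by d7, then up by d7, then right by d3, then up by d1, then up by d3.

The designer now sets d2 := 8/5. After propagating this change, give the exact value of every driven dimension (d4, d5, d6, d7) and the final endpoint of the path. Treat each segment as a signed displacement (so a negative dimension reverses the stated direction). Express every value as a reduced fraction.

d4 = 14/3
d5 = -37/6
d6 = -11/3
d7 = -161/30
endpoint = (-47/5, -87/10)

Apply edit: d2 := 8/5
  d4 = 6 - d3 = 14/3
  d5 = d3 - d1*5 = -37/6
  d6 = d4/4 + d5 + d3 = -11/3
  d7 = d2/2 - d4 - d1 = -161/30
Walk from origin (0, 0):
  seg 1: right by d7 = -161/30 → (-161/30, 0)
  seg 2: up by d5 = -37/6 → (-161/30, -37/6)
  seg 3: right by d7 = -161/30 → (-161/15, -37/6)
  seg 4: up by d7 = -161/30 → (-161/15, -173/15)
  seg 5: right by d3 = 4/3 → (-47/5, -173/15)
  seg 6: up by d1 = 3/2 → (-47/5, -301/30)
  seg 7: up by d3 = 4/3 → (-47/5, -87/10)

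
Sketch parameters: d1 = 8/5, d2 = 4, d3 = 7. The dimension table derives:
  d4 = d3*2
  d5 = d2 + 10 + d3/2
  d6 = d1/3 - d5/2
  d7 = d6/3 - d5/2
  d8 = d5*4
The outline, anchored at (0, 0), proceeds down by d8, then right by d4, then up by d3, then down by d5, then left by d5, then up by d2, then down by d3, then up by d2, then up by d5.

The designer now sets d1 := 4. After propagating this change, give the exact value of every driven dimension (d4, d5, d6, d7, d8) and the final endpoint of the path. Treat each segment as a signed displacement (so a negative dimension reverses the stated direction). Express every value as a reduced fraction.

d4 = 14
d5 = 35/2
d6 = -89/12
d7 = -101/9
d8 = 70
endpoint = (-7/2, -62)

Apply edit: d1 := 4
  d4 = d3*2 = 14
  d5 = d2 + 10 + d3/2 = 35/2
  d6 = d1/3 - d5/2 = -89/12
  d7 = d6/3 - d5/2 = -101/9
  d8 = d5*4 = 70
Walk from origin (0, 0):
  seg 1: down by d8 = 70 → (0, -70)
  seg 2: right by d4 = 14 → (14, -70)
  seg 3: up by d3 = 7 → (14, -63)
  seg 4: down by d5 = 35/2 → (14, -161/2)
  seg 5: left by d5 = 35/2 → (-7/2, -161/2)
  seg 6: up by d2 = 4 → (-7/2, -153/2)
  seg 7: down by d3 = 7 → (-7/2, -167/2)
  seg 8: up by d2 = 4 → (-7/2, -159/2)
  seg 9: up by d5 = 35/2 → (-7/2, -62)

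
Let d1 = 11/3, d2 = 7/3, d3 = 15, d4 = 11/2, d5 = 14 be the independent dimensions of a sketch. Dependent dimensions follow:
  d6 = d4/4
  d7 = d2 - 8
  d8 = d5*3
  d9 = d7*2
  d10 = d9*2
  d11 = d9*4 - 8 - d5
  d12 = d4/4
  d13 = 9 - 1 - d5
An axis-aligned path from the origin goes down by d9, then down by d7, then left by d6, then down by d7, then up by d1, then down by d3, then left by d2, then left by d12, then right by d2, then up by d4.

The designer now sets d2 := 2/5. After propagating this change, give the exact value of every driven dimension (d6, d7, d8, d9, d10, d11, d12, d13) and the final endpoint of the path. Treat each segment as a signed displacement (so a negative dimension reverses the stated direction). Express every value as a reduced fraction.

d6 = 11/8
d7 = -38/5
d8 = 42
d9 = -76/5
d10 = -152/5
d11 = -414/5
d12 = 11/8
d13 = -6
endpoint = (-11/4, 737/30)

Apply edit: d2 := 2/5
  d6 = d4/4 = 11/8
  d7 = d2 - 8 = -38/5
  d8 = d5*3 = 42
  d9 = d7*2 = -76/5
  d10 = d9*2 = -152/5
  d11 = d9*4 - 8 - d5 = -414/5
  d12 = d4/4 = 11/8
  d13 = 9 - 1 - d5 = -6
Walk from origin (0, 0):
  seg 1: down by d9 = -76/5 → (0, 76/5)
  seg 2: down by d7 = -38/5 → (0, 114/5)
  seg 3: left by d6 = 11/8 → (-11/8, 114/5)
  seg 4: down by d7 = -38/5 → (-11/8, 152/5)
  seg 5: up by d1 = 11/3 → (-11/8, 511/15)
  seg 6: down by d3 = 15 → (-11/8, 286/15)
  seg 7: left by d2 = 2/5 → (-71/40, 286/15)
  seg 8: left by d12 = 11/8 → (-63/20, 286/15)
  seg 9: right by d2 = 2/5 → (-11/4, 286/15)
  seg 10: up by d4 = 11/2 → (-11/4, 737/30)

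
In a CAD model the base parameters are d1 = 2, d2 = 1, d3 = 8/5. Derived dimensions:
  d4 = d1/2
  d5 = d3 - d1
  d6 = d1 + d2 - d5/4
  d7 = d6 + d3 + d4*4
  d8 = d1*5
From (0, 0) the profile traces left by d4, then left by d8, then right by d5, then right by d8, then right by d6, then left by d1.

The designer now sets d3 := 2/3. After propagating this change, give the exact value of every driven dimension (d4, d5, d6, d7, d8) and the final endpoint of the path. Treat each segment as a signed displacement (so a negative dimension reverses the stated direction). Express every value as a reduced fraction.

d4 = 1
d5 = -4/3
d6 = 10/3
d7 = 8
d8 = 10
endpoint = (-1, 0)

Apply edit: d3 := 2/3
  d4 = d1/2 = 1
  d5 = d3 - d1 = -4/3
  d6 = d1 + d2 - d5/4 = 10/3
  d7 = d6 + d3 + d4*4 = 8
  d8 = d1*5 = 10
Walk from origin (0, 0):
  seg 1: left by d4 = 1 → (-1, 0)
  seg 2: left by d8 = 10 → (-11, 0)
  seg 3: right by d5 = -4/3 → (-37/3, 0)
  seg 4: right by d8 = 10 → (-7/3, 0)
  seg 5: right by d6 = 10/3 → (1, 0)
  seg 6: left by d1 = 2 → (-1, 0)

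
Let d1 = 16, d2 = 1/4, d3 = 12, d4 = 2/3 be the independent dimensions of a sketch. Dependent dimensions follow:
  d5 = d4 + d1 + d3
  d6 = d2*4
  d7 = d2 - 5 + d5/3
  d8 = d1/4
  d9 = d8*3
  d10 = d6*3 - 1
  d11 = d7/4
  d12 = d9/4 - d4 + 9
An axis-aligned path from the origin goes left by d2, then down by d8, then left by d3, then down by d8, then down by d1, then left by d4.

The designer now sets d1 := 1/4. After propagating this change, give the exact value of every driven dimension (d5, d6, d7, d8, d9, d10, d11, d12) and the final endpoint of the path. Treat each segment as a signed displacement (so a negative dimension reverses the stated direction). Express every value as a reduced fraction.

Apply edit: d1 := 1/4
  d5 = d4 + d1 + d3 = 155/12
  d6 = d2*4 = 1
  d7 = d2 - 5 + d5/3 = -4/9
  d8 = d1/4 = 1/16
  d9 = d8*3 = 3/16
  d10 = d6*3 - 1 = 2
  d11 = d7/4 = -1/9
  d12 = d9/4 - d4 + 9 = 1609/192
Walk from origin (0, 0):
  seg 1: left by d2 = 1/4 → (-1/4, 0)
  seg 2: down by d8 = 1/16 → (-1/4, -1/16)
  seg 3: left by d3 = 12 → (-49/4, -1/16)
  seg 4: down by d8 = 1/16 → (-49/4, -1/8)
  seg 5: down by d1 = 1/4 → (-49/4, -3/8)
  seg 6: left by d4 = 2/3 → (-155/12, -3/8)

d5 = 155/12
d6 = 1
d7 = -4/9
d8 = 1/16
d9 = 3/16
d10 = 2
d11 = -1/9
d12 = 1609/192
endpoint = (-155/12, -3/8)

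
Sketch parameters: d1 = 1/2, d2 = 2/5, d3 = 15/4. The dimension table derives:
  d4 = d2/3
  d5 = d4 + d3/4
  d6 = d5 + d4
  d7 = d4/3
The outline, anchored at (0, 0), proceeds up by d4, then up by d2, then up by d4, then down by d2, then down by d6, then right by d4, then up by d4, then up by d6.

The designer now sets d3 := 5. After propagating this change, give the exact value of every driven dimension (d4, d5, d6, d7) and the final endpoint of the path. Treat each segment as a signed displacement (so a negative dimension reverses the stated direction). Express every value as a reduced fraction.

d4 = 2/15
d5 = 83/60
d6 = 91/60
d7 = 2/45
endpoint = (2/15, 2/5)

Apply edit: d3 := 5
  d4 = d2/3 = 2/15
  d5 = d4 + d3/4 = 83/60
  d6 = d5 + d4 = 91/60
  d7 = d4/3 = 2/45
Walk from origin (0, 0):
  seg 1: up by d4 = 2/15 → (0, 2/15)
  seg 2: up by d2 = 2/5 → (0, 8/15)
  seg 3: up by d4 = 2/15 → (0, 2/3)
  seg 4: down by d2 = 2/5 → (0, 4/15)
  seg 5: down by d6 = 91/60 → (0, -5/4)
  seg 6: right by d4 = 2/15 → (2/15, -5/4)
  seg 7: up by d4 = 2/15 → (2/15, -67/60)
  seg 8: up by d6 = 91/60 → (2/15, 2/5)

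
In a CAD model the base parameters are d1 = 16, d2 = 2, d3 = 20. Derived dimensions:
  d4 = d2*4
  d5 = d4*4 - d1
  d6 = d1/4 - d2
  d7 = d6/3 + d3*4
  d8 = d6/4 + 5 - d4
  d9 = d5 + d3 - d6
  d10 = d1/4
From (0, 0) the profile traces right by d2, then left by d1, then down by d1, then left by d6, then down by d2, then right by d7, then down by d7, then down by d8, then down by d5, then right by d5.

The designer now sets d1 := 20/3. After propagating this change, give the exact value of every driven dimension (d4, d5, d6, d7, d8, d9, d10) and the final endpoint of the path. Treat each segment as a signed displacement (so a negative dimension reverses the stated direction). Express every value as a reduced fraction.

Apply edit: d1 := 20/3
  d4 = d2*4 = 8
  d5 = d4*4 - d1 = 76/3
  d6 = d1/4 - d2 = -1/3
  d7 = d6/3 + d3*4 = 719/9
  d8 = d6/4 + 5 - d4 = -37/12
  d9 = d5 + d3 - d6 = 137/3
  d10 = d1/4 = 5/3
Walk from origin (0, 0):
  seg 1: right by d2 = 2 → (2, 0)
  seg 2: left by d1 = 20/3 → (-14/3, 0)
  seg 3: down by d1 = 20/3 → (-14/3, -20/3)
  seg 4: left by d6 = -1/3 → (-13/3, -20/3)
  seg 5: down by d2 = 2 → (-13/3, -26/3)
  seg 6: right by d7 = 719/9 → (680/9, -26/3)
  seg 7: down by d7 = 719/9 → (680/9, -797/9)
  seg 8: down by d8 = -37/12 → (680/9, -3077/36)
  seg 9: down by d5 = 76/3 → (680/9, -3989/36)
  seg 10: right by d5 = 76/3 → (908/9, -3989/36)

d4 = 8
d5 = 76/3
d6 = -1/3
d7 = 719/9
d8 = -37/12
d9 = 137/3
d10 = 5/3
endpoint = (908/9, -3989/36)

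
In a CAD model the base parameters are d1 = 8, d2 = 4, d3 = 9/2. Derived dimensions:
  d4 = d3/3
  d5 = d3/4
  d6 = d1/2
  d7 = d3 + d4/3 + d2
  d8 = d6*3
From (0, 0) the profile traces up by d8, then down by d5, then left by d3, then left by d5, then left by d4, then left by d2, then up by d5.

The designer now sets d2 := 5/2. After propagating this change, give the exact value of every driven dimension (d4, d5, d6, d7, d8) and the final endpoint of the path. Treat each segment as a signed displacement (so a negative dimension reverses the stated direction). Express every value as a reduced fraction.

Apply edit: d2 := 5/2
  d4 = d3/3 = 3/2
  d5 = d3/4 = 9/8
  d6 = d1/2 = 4
  d7 = d3 + d4/3 + d2 = 15/2
  d8 = d6*3 = 12
Walk from origin (0, 0):
  seg 1: up by d8 = 12 → (0, 12)
  seg 2: down by d5 = 9/8 → (0, 87/8)
  seg 3: left by d3 = 9/2 → (-9/2, 87/8)
  seg 4: left by d5 = 9/8 → (-45/8, 87/8)
  seg 5: left by d4 = 3/2 → (-57/8, 87/8)
  seg 6: left by d2 = 5/2 → (-77/8, 87/8)
  seg 7: up by d5 = 9/8 → (-77/8, 12)

d4 = 3/2
d5 = 9/8
d6 = 4
d7 = 15/2
d8 = 12
endpoint = (-77/8, 12)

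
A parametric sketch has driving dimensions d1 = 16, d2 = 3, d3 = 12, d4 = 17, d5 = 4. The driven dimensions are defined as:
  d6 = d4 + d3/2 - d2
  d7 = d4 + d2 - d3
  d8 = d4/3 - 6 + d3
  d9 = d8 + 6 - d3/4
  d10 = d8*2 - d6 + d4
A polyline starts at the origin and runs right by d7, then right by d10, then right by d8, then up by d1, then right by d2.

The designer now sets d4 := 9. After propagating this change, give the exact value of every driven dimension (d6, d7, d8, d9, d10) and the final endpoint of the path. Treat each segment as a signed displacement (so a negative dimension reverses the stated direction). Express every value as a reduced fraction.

d6 = 12
d7 = 0
d8 = 9
d9 = 12
d10 = 15
endpoint = (27, 16)

Apply edit: d4 := 9
  d6 = d4 + d3/2 - d2 = 12
  d7 = d4 + d2 - d3 = 0
  d8 = d4/3 - 6 + d3 = 9
  d9 = d8 + 6 - d3/4 = 12
  d10 = d8*2 - d6 + d4 = 15
Walk from origin (0, 0):
  seg 1: right by d7 = 0 → (0, 0)
  seg 2: right by d10 = 15 → (15, 0)
  seg 3: right by d8 = 9 → (24, 0)
  seg 4: up by d1 = 16 → (24, 16)
  seg 5: right by d2 = 3 → (27, 16)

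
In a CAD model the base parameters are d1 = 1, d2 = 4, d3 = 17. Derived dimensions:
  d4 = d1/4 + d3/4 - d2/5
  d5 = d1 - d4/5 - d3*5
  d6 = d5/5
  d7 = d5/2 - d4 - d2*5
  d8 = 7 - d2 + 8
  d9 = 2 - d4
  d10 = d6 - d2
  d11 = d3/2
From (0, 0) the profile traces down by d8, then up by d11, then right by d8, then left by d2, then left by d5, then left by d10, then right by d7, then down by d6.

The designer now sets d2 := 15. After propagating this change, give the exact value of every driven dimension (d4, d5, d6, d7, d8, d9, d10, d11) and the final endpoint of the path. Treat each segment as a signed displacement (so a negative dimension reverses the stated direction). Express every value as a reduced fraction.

d4 = 3/2
d5 = -843/10
d6 = -843/50
d7 = -2373/20
d8 = 0
d9 = 1/2
d10 = -1593/50
d11 = 17/2
endpoint = (-1749/100, 634/25)

Apply edit: d2 := 15
  d4 = d1/4 + d3/4 - d2/5 = 3/2
  d5 = d1 - d4/5 - d3*5 = -843/10
  d6 = d5/5 = -843/50
  d7 = d5/2 - d4 - d2*5 = -2373/20
  d8 = 7 - d2 + 8 = 0
  d9 = 2 - d4 = 1/2
  d10 = d6 - d2 = -1593/50
  d11 = d3/2 = 17/2
Walk from origin (0, 0):
  seg 1: down by d8 = 0 → (0, 0)
  seg 2: up by d11 = 17/2 → (0, 17/2)
  seg 3: right by d8 = 0 → (0, 17/2)
  seg 4: left by d2 = 15 → (-15, 17/2)
  seg 5: left by d5 = -843/10 → (693/10, 17/2)
  seg 6: left by d10 = -1593/50 → (2529/25, 17/2)
  seg 7: right by d7 = -2373/20 → (-1749/100, 17/2)
  seg 8: down by d6 = -843/50 → (-1749/100, 634/25)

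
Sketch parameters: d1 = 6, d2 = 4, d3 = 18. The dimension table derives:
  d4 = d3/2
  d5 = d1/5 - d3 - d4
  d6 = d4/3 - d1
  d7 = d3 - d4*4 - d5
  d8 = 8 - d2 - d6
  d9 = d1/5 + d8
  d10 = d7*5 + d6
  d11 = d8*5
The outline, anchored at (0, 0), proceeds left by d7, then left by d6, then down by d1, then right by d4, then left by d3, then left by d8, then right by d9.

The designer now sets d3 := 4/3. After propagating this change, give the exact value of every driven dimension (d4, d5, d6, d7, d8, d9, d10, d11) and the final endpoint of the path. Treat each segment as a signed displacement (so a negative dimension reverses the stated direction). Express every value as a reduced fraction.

d4 = 2/3
d5 = -4/5
d6 = -52/9
d7 = -8/15
d8 = 88/9
d9 = 494/45
d10 = -76/9
d11 = 440/9
endpoint = (308/45, -6)

Apply edit: d3 := 4/3
  d4 = d3/2 = 2/3
  d5 = d1/5 - d3 - d4 = -4/5
  d6 = d4/3 - d1 = -52/9
  d7 = d3 - d4*4 - d5 = -8/15
  d8 = 8 - d2 - d6 = 88/9
  d9 = d1/5 + d8 = 494/45
  d10 = d7*5 + d6 = -76/9
  d11 = d8*5 = 440/9
Walk from origin (0, 0):
  seg 1: left by d7 = -8/15 → (8/15, 0)
  seg 2: left by d6 = -52/9 → (284/45, 0)
  seg 3: down by d1 = 6 → (284/45, -6)
  seg 4: right by d4 = 2/3 → (314/45, -6)
  seg 5: left by d3 = 4/3 → (254/45, -6)
  seg 6: left by d8 = 88/9 → (-62/15, -6)
  seg 7: right by d9 = 494/45 → (308/45, -6)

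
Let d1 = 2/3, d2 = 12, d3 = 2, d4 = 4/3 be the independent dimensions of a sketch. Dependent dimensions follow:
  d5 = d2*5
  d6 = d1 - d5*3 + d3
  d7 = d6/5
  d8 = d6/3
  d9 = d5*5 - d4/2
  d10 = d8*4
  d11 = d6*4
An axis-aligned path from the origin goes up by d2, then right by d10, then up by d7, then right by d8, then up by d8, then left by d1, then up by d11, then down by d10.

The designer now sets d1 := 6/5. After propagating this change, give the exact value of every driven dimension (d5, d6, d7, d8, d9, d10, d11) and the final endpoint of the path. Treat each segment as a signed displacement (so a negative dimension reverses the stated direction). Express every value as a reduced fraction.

Apply edit: d1 := 6/5
  d5 = d2*5 = 60
  d6 = d1 - d5*3 + d3 = -884/5
  d7 = d6/5 = -884/25
  d8 = d6/3 = -884/15
  d9 = d5*5 - d4/2 = 898/3
  d10 = d8*4 = -3536/15
  d11 = d6*4 = -3536/5
Walk from origin (0, 0):
  seg 1: up by d2 = 12 → (0, 12)
  seg 2: right by d10 = -3536/15 → (-3536/15, 12)
  seg 3: up by d7 = -884/25 → (-3536/15, -584/25)
  seg 4: right by d8 = -884/15 → (-884/3, -584/25)
  seg 5: up by d8 = -884/15 → (-884/3, -6172/75)
  seg 6: left by d1 = 6/5 → (-4438/15, -6172/75)
  seg 7: up by d11 = -3536/5 → (-4438/15, -59212/75)
  seg 8: down by d10 = -3536/15 → (-4438/15, -13844/25)

d5 = 60
d6 = -884/5
d7 = -884/25
d8 = -884/15
d9 = 898/3
d10 = -3536/15
d11 = -3536/5
endpoint = (-4438/15, -13844/25)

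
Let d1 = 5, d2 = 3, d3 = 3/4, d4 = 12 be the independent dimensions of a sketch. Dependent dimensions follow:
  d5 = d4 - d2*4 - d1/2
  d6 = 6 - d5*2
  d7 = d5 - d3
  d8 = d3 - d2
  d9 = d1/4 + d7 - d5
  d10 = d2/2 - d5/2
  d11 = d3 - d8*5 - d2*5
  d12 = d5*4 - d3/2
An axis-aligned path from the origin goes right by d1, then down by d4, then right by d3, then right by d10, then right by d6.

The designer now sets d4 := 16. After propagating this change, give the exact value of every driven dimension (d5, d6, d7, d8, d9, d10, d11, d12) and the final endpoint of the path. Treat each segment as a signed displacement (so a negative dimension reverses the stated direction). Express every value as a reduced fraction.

Apply edit: d4 := 16
  d5 = d4 - d2*4 - d1/2 = 3/2
  d6 = 6 - d5*2 = 3
  d7 = d5 - d3 = 3/4
  d8 = d3 - d2 = -9/4
  d9 = d1/4 + d7 - d5 = 1/2
  d10 = d2/2 - d5/2 = 3/4
  d11 = d3 - d8*5 - d2*5 = -3
  d12 = d5*4 - d3/2 = 45/8
Walk from origin (0, 0):
  seg 1: right by d1 = 5 → (5, 0)
  seg 2: down by d4 = 16 → (5, -16)
  seg 3: right by d3 = 3/4 → (23/4, -16)
  seg 4: right by d10 = 3/4 → (13/2, -16)
  seg 5: right by d6 = 3 → (19/2, -16)

d5 = 3/2
d6 = 3
d7 = 3/4
d8 = -9/4
d9 = 1/2
d10 = 3/4
d11 = -3
d12 = 45/8
endpoint = (19/2, -16)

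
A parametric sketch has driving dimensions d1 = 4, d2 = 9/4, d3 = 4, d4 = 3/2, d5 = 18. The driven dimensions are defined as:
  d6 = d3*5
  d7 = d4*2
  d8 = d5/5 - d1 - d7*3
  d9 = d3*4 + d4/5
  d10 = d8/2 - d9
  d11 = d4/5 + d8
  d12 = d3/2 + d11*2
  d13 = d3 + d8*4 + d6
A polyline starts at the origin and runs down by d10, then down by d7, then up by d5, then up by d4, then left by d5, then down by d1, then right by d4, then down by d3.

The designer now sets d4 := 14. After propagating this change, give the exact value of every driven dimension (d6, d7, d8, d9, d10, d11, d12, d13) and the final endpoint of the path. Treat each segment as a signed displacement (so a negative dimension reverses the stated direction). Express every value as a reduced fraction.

Apply edit: d4 := 14
  d6 = d3*5 = 20
  d7 = d4*2 = 28
  d8 = d5/5 - d1 - d7*3 = -422/5
  d9 = d3*4 + d4/5 = 94/5
  d10 = d8/2 - d9 = -61
  d11 = d4/5 + d8 = -408/5
  d12 = d3/2 + d11*2 = -806/5
  d13 = d3 + d8*4 + d6 = -1568/5
Walk from origin (0, 0):
  seg 1: down by d10 = -61 → (0, 61)
  seg 2: down by d7 = 28 → (0, 33)
  seg 3: up by d5 = 18 → (0, 51)
  seg 4: up by d4 = 14 → (0, 65)
  seg 5: left by d5 = 18 → (-18, 65)
  seg 6: down by d1 = 4 → (-18, 61)
  seg 7: right by d4 = 14 → (-4, 61)
  seg 8: down by d3 = 4 → (-4, 57)

d6 = 20
d7 = 28
d8 = -422/5
d9 = 94/5
d10 = -61
d11 = -408/5
d12 = -806/5
d13 = -1568/5
endpoint = (-4, 57)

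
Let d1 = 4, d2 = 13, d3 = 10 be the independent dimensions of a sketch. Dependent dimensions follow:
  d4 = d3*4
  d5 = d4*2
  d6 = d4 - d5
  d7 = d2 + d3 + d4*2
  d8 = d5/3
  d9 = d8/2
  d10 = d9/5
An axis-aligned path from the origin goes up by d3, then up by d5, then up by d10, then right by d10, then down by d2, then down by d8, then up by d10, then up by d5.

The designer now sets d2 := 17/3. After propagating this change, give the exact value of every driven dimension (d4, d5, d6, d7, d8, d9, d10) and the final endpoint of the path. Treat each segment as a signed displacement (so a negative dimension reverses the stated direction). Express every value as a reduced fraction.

d4 = 40
d5 = 80
d6 = -40
d7 = 287/3
d8 = 80/3
d9 = 40/3
d10 = 8/3
endpoint = (8/3, 143)

Apply edit: d2 := 17/3
  d4 = d3*4 = 40
  d5 = d4*2 = 80
  d6 = d4 - d5 = -40
  d7 = d2 + d3 + d4*2 = 287/3
  d8 = d5/3 = 80/3
  d9 = d8/2 = 40/3
  d10 = d9/5 = 8/3
Walk from origin (0, 0):
  seg 1: up by d3 = 10 → (0, 10)
  seg 2: up by d5 = 80 → (0, 90)
  seg 3: up by d10 = 8/3 → (0, 278/3)
  seg 4: right by d10 = 8/3 → (8/3, 278/3)
  seg 5: down by d2 = 17/3 → (8/3, 87)
  seg 6: down by d8 = 80/3 → (8/3, 181/3)
  seg 7: up by d10 = 8/3 → (8/3, 63)
  seg 8: up by d5 = 80 → (8/3, 143)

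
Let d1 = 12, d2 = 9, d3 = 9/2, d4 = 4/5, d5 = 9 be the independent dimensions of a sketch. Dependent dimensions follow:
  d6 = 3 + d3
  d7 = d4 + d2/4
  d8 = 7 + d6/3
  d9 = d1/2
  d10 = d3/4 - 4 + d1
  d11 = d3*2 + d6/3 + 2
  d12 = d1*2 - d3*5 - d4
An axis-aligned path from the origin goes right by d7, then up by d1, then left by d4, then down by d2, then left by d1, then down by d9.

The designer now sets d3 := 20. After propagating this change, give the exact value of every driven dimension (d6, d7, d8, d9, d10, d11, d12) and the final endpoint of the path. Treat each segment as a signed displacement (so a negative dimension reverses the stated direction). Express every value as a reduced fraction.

d6 = 23
d7 = 61/20
d8 = 44/3
d9 = 6
d10 = 13
d11 = 149/3
d12 = -384/5
endpoint = (-39/4, -3)

Apply edit: d3 := 20
  d6 = 3 + d3 = 23
  d7 = d4 + d2/4 = 61/20
  d8 = 7 + d6/3 = 44/3
  d9 = d1/2 = 6
  d10 = d3/4 - 4 + d1 = 13
  d11 = d3*2 + d6/3 + 2 = 149/3
  d12 = d1*2 - d3*5 - d4 = -384/5
Walk from origin (0, 0):
  seg 1: right by d7 = 61/20 → (61/20, 0)
  seg 2: up by d1 = 12 → (61/20, 12)
  seg 3: left by d4 = 4/5 → (9/4, 12)
  seg 4: down by d2 = 9 → (9/4, 3)
  seg 5: left by d1 = 12 → (-39/4, 3)
  seg 6: down by d9 = 6 → (-39/4, -3)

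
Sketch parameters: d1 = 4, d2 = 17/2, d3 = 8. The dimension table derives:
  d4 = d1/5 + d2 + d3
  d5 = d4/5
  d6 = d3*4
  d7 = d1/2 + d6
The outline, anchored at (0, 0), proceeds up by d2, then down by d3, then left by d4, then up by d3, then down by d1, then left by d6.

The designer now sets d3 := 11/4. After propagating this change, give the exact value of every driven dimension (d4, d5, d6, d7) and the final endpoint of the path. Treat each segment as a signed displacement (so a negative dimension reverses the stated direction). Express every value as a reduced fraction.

Apply edit: d3 := 11/4
  d4 = d1/5 + d2 + d3 = 241/20
  d5 = d4/5 = 241/100
  d6 = d3*4 = 11
  d7 = d1/2 + d6 = 13
Walk from origin (0, 0):
  seg 1: up by d2 = 17/2 → (0, 17/2)
  seg 2: down by d3 = 11/4 → (0, 23/4)
  seg 3: left by d4 = 241/20 → (-241/20, 23/4)
  seg 4: up by d3 = 11/4 → (-241/20, 17/2)
  seg 5: down by d1 = 4 → (-241/20, 9/2)
  seg 6: left by d6 = 11 → (-461/20, 9/2)

d4 = 241/20
d5 = 241/100
d6 = 11
d7 = 13
endpoint = (-461/20, 9/2)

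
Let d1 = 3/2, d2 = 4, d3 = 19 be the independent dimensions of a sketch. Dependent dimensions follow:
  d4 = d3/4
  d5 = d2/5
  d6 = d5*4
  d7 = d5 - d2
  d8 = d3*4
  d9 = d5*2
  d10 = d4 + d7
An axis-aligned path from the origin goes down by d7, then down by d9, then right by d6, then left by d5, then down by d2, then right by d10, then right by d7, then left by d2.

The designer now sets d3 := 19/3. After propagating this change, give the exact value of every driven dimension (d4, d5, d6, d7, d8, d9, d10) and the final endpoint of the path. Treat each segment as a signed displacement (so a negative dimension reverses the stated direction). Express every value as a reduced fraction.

d4 = 19/12
d5 = 4/5
d6 = 16/5
d7 = -16/5
d8 = 76/3
d9 = 8/5
d10 = -97/60
endpoint = (-77/12, -12/5)

Apply edit: d3 := 19/3
  d4 = d3/4 = 19/12
  d5 = d2/5 = 4/5
  d6 = d5*4 = 16/5
  d7 = d5 - d2 = -16/5
  d8 = d3*4 = 76/3
  d9 = d5*2 = 8/5
  d10 = d4 + d7 = -97/60
Walk from origin (0, 0):
  seg 1: down by d7 = -16/5 → (0, 16/5)
  seg 2: down by d9 = 8/5 → (0, 8/5)
  seg 3: right by d6 = 16/5 → (16/5, 8/5)
  seg 4: left by d5 = 4/5 → (12/5, 8/5)
  seg 5: down by d2 = 4 → (12/5, -12/5)
  seg 6: right by d10 = -97/60 → (47/60, -12/5)
  seg 7: right by d7 = -16/5 → (-29/12, -12/5)
  seg 8: left by d2 = 4 → (-77/12, -12/5)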